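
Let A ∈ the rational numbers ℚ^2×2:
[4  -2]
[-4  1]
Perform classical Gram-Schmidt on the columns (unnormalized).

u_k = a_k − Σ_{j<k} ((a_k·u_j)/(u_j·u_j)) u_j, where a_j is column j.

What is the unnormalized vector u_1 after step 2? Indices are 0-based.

Step 1: u_0 = a_0 = (4, -4).
Step 2: u_1 = a_1 − (-3/8)·u_0 = (-1/2, -1/2).

u_1 = (-1/2, -1/2)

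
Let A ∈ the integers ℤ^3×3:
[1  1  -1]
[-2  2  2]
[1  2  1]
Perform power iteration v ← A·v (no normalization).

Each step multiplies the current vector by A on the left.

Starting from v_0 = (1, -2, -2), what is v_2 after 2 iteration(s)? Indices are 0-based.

v_0 = (1, -2, -2).
v_1 = A·v_0 = (1, -10, -5).
v_2 = A·v_1 = (-4, -32, -24).

v_2 = (-4, -32, -24)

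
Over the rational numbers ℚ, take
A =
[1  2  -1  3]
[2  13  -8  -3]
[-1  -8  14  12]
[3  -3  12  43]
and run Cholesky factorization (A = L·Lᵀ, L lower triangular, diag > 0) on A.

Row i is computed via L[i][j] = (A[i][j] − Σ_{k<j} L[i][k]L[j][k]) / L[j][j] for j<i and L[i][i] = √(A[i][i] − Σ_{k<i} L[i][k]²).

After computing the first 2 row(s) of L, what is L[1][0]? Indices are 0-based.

Step 1: L[0][0] = √(1) = 1.
  L[1][0] = (2) / L[0][0] = 2.
Step 2: L[1][1] = √(9) = 3.

L[1][0] = 2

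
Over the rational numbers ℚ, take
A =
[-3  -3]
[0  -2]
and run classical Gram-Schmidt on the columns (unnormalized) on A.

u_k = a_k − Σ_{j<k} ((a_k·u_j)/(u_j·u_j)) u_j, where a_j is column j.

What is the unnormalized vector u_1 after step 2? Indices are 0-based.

Step 1: u_0 = a_0 = (-3, 0).
Step 2: u_1 = a_1 − (1)·u_0 = (0, -2).

u_1 = (0, -2)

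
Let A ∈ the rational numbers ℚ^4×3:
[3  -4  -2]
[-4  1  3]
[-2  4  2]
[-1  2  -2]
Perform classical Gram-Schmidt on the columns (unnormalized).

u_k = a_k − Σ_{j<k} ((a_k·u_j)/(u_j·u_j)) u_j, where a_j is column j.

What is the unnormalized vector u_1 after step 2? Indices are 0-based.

Step 1: u_0 = a_0 = (3, -4, -2, -1).
Step 2: u_1 = a_1 − (-13/15)·u_0 = (-7/5, -37/15, 34/15, 17/15).

u_1 = (-7/5, -37/15, 34/15, 17/15)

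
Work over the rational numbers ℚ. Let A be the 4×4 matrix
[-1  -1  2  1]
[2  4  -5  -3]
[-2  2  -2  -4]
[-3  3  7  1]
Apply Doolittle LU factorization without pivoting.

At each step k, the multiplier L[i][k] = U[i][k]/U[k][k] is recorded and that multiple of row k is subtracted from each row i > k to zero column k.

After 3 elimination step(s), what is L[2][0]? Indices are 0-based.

L[2][0] = 2

[col 0] pivot -1
  R1 -= -2*R0 → (0, 2, -1, -1)  (L[1][0] := -2)
  R2 -= 2*R0 → (0, 4, -6, -6)  (L[2][0] := 2)
  R3 -= 3*R0 → (0, 6, 1, -2)  (L[3][0] := 3)
[col 1] pivot 2
  R2 -= 2*R1 → (0, 0, -4, -4)  (L[2][1] := 2)
  R3 -= 3*R1 → (0, 0, 4, 1)  (L[3][1] := 3)
[col 2] pivot -4
  R3 -= -1*R2 → (0, 0, 0, -3)  (L[3][2] := -1)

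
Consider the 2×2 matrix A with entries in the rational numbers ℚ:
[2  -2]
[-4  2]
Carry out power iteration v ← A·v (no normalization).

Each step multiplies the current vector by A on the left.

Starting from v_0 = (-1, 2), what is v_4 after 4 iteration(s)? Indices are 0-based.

v_4 = (-656, 928)

v_0 = (-1, 2).
v_1 = A·v_0 = (-6, 8).
v_2 = A·v_1 = (-28, 40).
v_3 = A·v_2 = (-136, 192).
v_4 = A·v_3 = (-656, 928).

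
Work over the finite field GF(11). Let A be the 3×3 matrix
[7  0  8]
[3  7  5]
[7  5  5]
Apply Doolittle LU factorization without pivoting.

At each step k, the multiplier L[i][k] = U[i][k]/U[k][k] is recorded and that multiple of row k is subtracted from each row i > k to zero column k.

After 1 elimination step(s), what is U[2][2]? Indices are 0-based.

[col 0] pivot 7
  R1 -= 2*R0 → (0, 7, 0)  (L[1][0] := 2)
  R2 -= 1*R0 → (0, 5, 8)  (L[2][0] := 1)

U[2][2] = 8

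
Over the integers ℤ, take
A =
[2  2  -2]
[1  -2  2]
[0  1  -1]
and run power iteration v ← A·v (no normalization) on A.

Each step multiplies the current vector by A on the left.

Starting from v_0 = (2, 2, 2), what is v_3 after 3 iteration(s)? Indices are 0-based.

v_3 = (20, 16, -2)

v_0 = (2, 2, 2).
v_1 = A·v_0 = (4, 2, 0).
v_2 = A·v_1 = (12, 0, 2).
v_3 = A·v_2 = (20, 16, -2).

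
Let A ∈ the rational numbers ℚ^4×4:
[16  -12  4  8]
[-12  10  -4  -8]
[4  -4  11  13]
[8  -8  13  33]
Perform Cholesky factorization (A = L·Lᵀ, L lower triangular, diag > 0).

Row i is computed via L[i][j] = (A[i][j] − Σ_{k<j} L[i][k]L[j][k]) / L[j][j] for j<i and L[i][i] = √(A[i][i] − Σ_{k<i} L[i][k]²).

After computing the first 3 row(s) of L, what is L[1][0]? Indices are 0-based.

Step 1: L[0][0] = √(16) = 4.
  L[1][0] = (-12) / L[0][0] = -3.
Step 2: L[1][1] = √(1) = 1.
  L[2][0] = (4) / L[0][0] = 1.
  L[2][1] = (-1) / L[1][1] = -1.
Step 3: L[2][2] = √(9) = 3.

L[1][0] = -3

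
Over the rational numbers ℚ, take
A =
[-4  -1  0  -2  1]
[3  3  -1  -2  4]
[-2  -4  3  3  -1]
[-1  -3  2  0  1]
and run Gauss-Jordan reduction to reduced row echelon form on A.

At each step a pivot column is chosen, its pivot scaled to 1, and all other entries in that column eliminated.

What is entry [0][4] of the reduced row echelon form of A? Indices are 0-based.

pivot(0,0)=-4: scale R0 → (1, 1/4, 0, 1/2, -1/4)
  clear (1,0): R1 −= (3)R0 → (0, 9/4, -1, -7/2, 19/4)
  clear (2,0): R2 −= (-2)R0 → (0, -7/2, 3, 4, -3/2)
  clear (3,0): R3 −= (-1)R0 → (0, -11/4, 2, 1/2, 3/4)
pivot(1,1)=9/4: scale R1 → (0, 1, -4/9, -14/9, 19/9)
  clear (0,1): R0 −= (1/4)R1 → (1, 0, 1/9, 8/9, -7/9)
  clear (2,1): R2 −= (-7/2)R1 → (0, 0, 13/9, -13/9, 53/9)
  clear (3,1): R3 −= (-11/4)R1 → (0, 0, 7/9, -34/9, 59/9)
pivot(2,2)=13/9: scale R2 → (0, 0, 1, -1, 53/13)
  clear (0,2): R0 −= (1/9)R2 → (1, 0, 0, 1, -16/13)
  clear (1,2): R1 −= (-4/9)R2 → (0, 1, 0, -2, 51/13)
  clear (3,2): R3 −= (7/9)R2 → (0, 0, 0, -3, 44/13)
pivot(3,3)=-3: scale R3 → (0, 0, 0, 1, -44/39)
  clear (0,3): R0 −= (1)R3 → (1, 0, 0, 0, -4/39)
  clear (1,3): R1 −= (-2)R3 → (0, 1, 0, 0, 5/3)
  clear (2,3): R2 −= (-1)R3 → (0, 0, 1, 0, 115/39)

M[0][4] = -4/39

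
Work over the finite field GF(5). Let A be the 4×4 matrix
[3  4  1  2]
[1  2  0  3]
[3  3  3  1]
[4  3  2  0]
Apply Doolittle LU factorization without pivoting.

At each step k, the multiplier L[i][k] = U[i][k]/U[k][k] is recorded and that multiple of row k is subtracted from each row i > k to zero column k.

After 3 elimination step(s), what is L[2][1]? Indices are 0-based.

Step 1: pivot at (0,0) is 3.
  row1 ← row1 − (2)·row0  ⇒  L[1][0]=2, U row1=(0, 4, 3, 4)
  row2 ← row2 − (1)·row0  ⇒  L[2][0]=1, U row2=(0, 4, 2, 4)
  row3 ← row3 − (3)·row0  ⇒  L[3][0]=3, U row3=(0, 1, 4, 4)
Step 2: pivot at (1,1) is 4.
  row2 ← row2 − (1)·row1  ⇒  L[2][1]=1, U row2=(0, 0, 4, 0)
  row3 ← row3 − (4)·row1  ⇒  L[3][1]=4, U row3=(0, 0, 2, 3)
Step 3: pivot at (2,2) is 4.
  row3 ← row3 − (3)·row2  ⇒  L[3][2]=3, U row3=(0, 0, 0, 3)

L[2][1] = 1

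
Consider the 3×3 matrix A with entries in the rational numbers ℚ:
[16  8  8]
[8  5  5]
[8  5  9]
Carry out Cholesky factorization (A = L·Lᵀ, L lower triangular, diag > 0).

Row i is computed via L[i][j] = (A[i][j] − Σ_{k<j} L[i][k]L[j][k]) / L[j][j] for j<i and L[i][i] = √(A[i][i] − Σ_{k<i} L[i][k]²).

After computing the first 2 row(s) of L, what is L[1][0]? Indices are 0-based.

Step 1: L[0][0] = √(16) = 4.
  L[1][0] = (8) / L[0][0] = 2.
Step 2: L[1][1] = √(1) = 1.

L[1][0] = 2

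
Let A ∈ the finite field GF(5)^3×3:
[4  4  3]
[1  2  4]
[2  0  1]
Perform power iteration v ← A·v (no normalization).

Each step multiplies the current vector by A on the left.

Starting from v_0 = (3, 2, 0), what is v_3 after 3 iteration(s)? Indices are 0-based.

v_3 = (4, 1, 3)

v_0 = (3, 2, 0).
v_1 = A·v_0 = (0, 2, 1).
v_2 = A·v_1 = (1, 3, 1).
v_3 = A·v_2 = (4, 1, 3).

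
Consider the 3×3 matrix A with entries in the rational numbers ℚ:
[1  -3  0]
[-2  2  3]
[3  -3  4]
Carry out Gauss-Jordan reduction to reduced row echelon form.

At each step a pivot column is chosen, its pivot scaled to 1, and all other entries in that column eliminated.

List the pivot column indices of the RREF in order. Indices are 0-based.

pivot columns: 0, 1, 2

step 1: normalize row 0 (÷1) = (1, -3, 0)
  row 1: subtract -2×row0 = (0, -4, 3)
  row 2: subtract 3×row0 = (0, 6, 4)
step 2: normalize row 1 (÷-4) = (0, 1, -3/4)
  row 0: subtract -3×row1 = (1, 0, -9/4)
  row 2: subtract 6×row1 = (0, 0, 17/2)
step 3: normalize row 2 (÷17/2) = (0, 0, 1)
  row 0: subtract -9/4×row2 = (1, 0, 0)
  row 1: subtract -3/4×row2 = (0, 1, 0)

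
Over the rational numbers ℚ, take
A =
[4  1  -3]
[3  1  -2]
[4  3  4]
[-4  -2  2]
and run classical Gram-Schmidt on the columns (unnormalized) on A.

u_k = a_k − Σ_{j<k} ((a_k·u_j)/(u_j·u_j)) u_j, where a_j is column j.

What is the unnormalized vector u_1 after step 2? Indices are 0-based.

u_1 = (-17/19, -8/19, 21/19, -2/19)

Step 1: u_0 = a_0 = (4, 3, 4, -4).
Step 2: u_1 = a_1 − (9/19)·u_0 = (-17/19, -8/19, 21/19, -2/19).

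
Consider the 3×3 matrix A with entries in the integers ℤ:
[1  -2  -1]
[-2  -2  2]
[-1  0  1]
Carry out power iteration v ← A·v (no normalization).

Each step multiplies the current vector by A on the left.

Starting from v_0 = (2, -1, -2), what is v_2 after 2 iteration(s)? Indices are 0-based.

v_2 = (22, -8, -10)

v_0 = (2, -1, -2).
v_1 = A·v_0 = (6, -6, -4).
v_2 = A·v_1 = (22, -8, -10).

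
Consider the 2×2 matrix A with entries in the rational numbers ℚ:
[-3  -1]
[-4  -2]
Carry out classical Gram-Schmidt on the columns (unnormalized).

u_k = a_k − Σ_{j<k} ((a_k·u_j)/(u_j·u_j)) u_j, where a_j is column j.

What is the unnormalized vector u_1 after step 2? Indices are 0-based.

Step 1: u_0 = a_0 = (-3, -4).
Step 2: u_1 = a_1 − (11/25)·u_0 = (8/25, -6/25).

u_1 = (8/25, -6/25)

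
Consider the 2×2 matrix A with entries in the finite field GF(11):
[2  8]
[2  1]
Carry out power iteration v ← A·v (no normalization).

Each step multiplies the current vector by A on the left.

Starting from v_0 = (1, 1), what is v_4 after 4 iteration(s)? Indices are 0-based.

v_4 = (2, 6)

v_0 = (1, 1).
v_1 = A·v_0 = (10, 3).
v_2 = A·v_1 = (0, 1).
v_3 = A·v_2 = (8, 1).
v_4 = A·v_3 = (2, 6).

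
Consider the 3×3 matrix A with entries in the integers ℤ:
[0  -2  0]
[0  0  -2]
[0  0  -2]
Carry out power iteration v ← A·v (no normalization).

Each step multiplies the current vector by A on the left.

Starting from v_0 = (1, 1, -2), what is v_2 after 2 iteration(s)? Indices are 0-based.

v_2 = (-8, -8, -8)

v_0 = (1, 1, -2).
v_1 = A·v_0 = (-2, 4, 4).
v_2 = A·v_1 = (-8, -8, -8).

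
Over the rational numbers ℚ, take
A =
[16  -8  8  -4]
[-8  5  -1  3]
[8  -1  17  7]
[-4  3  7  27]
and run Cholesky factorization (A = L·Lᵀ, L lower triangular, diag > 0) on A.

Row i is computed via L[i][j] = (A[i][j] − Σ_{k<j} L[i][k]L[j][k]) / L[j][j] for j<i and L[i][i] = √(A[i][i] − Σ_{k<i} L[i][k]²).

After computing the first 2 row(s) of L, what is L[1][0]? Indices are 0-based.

L[1][0] = -2

Step 1: L[0][0] = √(16) = 4.
  L[1][0] = (-8) / L[0][0] = -2.
Step 2: L[1][1] = √(1) = 1.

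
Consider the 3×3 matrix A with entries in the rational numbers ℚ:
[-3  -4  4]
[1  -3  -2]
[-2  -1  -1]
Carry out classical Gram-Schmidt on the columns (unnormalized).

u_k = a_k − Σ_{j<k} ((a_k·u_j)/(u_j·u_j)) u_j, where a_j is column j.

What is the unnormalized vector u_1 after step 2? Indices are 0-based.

Step 1: u_0 = a_0 = (-3, 1, -2).
Step 2: u_1 = a_1 − (11/14)·u_0 = (-23/14, -53/14, 4/7).

u_1 = (-23/14, -53/14, 4/7)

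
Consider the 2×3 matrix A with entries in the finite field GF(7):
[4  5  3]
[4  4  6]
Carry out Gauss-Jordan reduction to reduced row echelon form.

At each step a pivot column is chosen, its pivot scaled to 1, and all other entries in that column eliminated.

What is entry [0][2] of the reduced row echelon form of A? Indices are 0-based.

M[0][2] = 1

pivot(0,0)=4: scale R0 → (1, 3, 6)
  clear (1,0): R1 −= (4)R0 → (0, 6, 3)
pivot(1,1)=6: scale R1 → (0, 1, 4)
  clear (0,1): R0 −= (3)R1 → (1, 0, 1)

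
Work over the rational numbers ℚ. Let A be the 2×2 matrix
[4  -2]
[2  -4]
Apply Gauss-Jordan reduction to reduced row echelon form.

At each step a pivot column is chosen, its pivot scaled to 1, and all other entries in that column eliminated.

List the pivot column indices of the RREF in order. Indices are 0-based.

[1] R0 /= 4  ⇒  (1, -1/2)
     R1 -= 2·R0  ⇒  (0, -3)
[2] R1 /= -3  ⇒  (0, 1)
     R0 -= -1/2·R1  ⇒  (1, 0)

pivot columns: 0, 1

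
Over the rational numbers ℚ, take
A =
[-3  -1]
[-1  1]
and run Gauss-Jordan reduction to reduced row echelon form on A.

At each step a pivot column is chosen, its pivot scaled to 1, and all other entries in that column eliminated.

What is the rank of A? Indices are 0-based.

[1] R0 /= -3  ⇒  (1, 1/3)
     R1 -= -1·R0  ⇒  (0, 4/3)
[2] R1 /= 4/3  ⇒  (0, 1)
     R0 -= 1/3·R1  ⇒  (1, 0)

rank = 2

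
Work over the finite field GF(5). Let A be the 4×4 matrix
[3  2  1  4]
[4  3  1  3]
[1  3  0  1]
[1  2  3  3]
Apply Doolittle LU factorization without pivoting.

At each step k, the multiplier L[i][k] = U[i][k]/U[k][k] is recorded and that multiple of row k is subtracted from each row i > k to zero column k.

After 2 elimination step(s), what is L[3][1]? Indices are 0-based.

k=0: U[0][0]=3
  eliminate (1,0): mult=3, new row 1: (0, 2, 3, 1); set L[1][0]=3
  eliminate (2,0): mult=2, new row 2: (0, 4, 3, 3); set L[2][0]=2
  eliminate (3,0): mult=2, new row 3: (0, 3, 1, 0); set L[3][0]=2
k=1: U[1][1]=2
  eliminate (2,1): mult=2, new row 2: (0, 0, 2, 1); set L[2][1]=2
  eliminate (3,1): mult=4, new row 3: (0, 0, 4, 1); set L[3][1]=4

L[3][1] = 4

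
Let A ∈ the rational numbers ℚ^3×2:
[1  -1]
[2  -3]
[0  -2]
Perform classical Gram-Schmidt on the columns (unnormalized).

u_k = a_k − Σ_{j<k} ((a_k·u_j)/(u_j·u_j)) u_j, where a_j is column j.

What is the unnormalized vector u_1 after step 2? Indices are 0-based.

Step 1: u_0 = a_0 = (1, 2, 0).
Step 2: u_1 = a_1 − (-7/5)·u_0 = (2/5, -1/5, -2).

u_1 = (2/5, -1/5, -2)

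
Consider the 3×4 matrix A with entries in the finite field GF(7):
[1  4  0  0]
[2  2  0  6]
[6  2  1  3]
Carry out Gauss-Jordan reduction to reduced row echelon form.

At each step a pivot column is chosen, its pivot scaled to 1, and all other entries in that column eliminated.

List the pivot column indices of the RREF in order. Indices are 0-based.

pivot columns: 0, 1, 2

pivot(0,0)=1: scale R0 → (1, 4, 0, 0)
  clear (1,0): R1 −= (2)R0 → (0, 1, 0, 6)
  clear (2,0): R2 −= (6)R0 → (0, 6, 1, 3)
pivot(1,1)=1: scale R1 → (0, 1, 0, 6)
  clear (0,1): R0 −= (4)R1 → (1, 0, 0, 4)
  clear (2,1): R2 −= (6)R1 → (0, 0, 1, 2)
pivot(2,2)=1: scale R2 → (0, 0, 1, 2)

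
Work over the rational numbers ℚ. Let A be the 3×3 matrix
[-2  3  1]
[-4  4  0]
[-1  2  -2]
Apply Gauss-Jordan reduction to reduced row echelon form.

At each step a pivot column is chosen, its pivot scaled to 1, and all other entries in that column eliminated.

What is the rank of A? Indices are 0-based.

step 1: normalize row 0 (÷-2) = (1, -3/2, -1/2)
  row 1: subtract -4×row0 = (0, -2, -2)
  row 2: subtract -1×row0 = (0, 1/2, -5/2)
step 2: normalize row 1 (÷-2) = (0, 1, 1)
  row 0: subtract -3/2×row1 = (1, 0, 1)
  row 2: subtract 1/2×row1 = (0, 0, -3)
step 3: normalize row 2 (÷-3) = (0, 0, 1)
  row 0: subtract 1×row2 = (1, 0, 0)
  row 1: subtract 1×row2 = (0, 1, 0)

rank = 3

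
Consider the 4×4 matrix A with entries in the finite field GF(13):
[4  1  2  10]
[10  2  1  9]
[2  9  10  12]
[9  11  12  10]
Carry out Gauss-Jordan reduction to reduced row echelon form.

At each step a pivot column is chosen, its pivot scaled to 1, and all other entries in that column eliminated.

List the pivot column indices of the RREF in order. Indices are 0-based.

pivot columns: 0, 1, 2, 3

step 1: normalize row 0 (÷4) = (1, 10, 7, 9)
  row 1: subtract 10×row0 = (0, 6, 9, 10)
  row 2: subtract 2×row0 = (0, 2, 9, 7)
  row 3: subtract 9×row0 = (0, 12, 1, 7)
step 2: normalize row 1 (÷6) = (0, 1, 8, 6)
  row 0: subtract 10×row1 = (1, 0, 5, 1)
  row 2: subtract 2×row1 = (0, 0, 6, 8)
  row 3: subtract 12×row1 = (0, 0, 9, 0)
step 3: normalize row 2 (÷6) = (0, 0, 1, 10)
  row 0: subtract 5×row2 = (1, 0, 0, 3)
  row 1: subtract 8×row2 = (0, 1, 0, 4)
  row 3: subtract 9×row2 = (0, 0, 0, 1)
step 4: normalize row 3 (÷1) = (0, 0, 0, 1)
  row 0: subtract 3×row3 = (1, 0, 0, 0)
  row 1: subtract 4×row3 = (0, 1, 0, 0)
  row 2: subtract 10×row3 = (0, 0, 1, 0)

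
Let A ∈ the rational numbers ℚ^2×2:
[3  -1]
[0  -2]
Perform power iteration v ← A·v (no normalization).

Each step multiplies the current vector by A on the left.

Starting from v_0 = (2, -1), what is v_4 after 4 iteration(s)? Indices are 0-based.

v_0 = (2, -1).
v_1 = A·v_0 = (7, 2).
v_2 = A·v_1 = (19, -4).
v_3 = A·v_2 = (61, 8).
v_4 = A·v_3 = (175, -16).

v_4 = (175, -16)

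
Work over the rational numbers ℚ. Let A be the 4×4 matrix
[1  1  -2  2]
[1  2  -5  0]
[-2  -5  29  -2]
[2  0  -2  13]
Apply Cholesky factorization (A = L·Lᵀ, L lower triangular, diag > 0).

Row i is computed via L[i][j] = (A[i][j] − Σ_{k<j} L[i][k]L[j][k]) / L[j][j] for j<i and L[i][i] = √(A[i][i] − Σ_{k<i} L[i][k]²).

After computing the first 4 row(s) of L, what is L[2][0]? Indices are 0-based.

L[2][0] = -2

Step 1: L[0][0] = √(1) = 1.
  L[1][0] = (1) / L[0][0] = 1.
Step 2: L[1][1] = √(1) = 1.
  L[2][0] = (-2) / L[0][0] = -2.
  L[2][1] = (-3) / L[1][1] = -3.
Step 3: L[2][2] = √(16) = 4.
  L[3][0] = (2) / L[0][0] = 2.
  L[3][1] = (-2) / L[1][1] = -2.
  L[3][2] = (-4) / L[2][2] = -1.
Step 4: L[3][3] = √(4) = 2.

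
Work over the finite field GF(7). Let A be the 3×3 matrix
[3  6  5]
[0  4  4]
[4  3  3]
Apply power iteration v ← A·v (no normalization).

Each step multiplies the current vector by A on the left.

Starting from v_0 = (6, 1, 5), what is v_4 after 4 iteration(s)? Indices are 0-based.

v_4 = (5, 1, 4)

v_0 = (6, 1, 5).
v_1 = A·v_0 = (0, 3, 0).
v_2 = A·v_1 = (4, 5, 2).
v_3 = A·v_2 = (3, 0, 2).
v_4 = A·v_3 = (5, 1, 4).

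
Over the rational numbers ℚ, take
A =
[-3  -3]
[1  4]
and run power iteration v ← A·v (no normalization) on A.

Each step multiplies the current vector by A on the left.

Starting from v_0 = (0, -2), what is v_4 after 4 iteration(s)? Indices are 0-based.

v_4 = (114, -332)

v_0 = (0, -2).
v_1 = A·v_0 = (6, -8).
v_2 = A·v_1 = (6, -26).
v_3 = A·v_2 = (60, -98).
v_4 = A·v_3 = (114, -332).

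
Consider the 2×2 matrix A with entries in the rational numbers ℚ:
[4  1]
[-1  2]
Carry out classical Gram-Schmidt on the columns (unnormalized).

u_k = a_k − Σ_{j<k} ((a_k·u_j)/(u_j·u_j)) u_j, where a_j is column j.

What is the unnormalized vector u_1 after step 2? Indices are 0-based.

u_1 = (9/17, 36/17)

Step 1: u_0 = a_0 = (4, -1).
Step 2: u_1 = a_1 − (2/17)·u_0 = (9/17, 36/17).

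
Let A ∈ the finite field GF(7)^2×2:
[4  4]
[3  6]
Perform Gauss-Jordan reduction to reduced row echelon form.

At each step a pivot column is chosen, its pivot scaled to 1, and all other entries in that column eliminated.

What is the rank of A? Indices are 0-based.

rank = 2

[1] R0 /= 4  ⇒  (1, 1)
     R1 -= 3·R0  ⇒  (0, 3)
[2] R1 /= 3  ⇒  (0, 1)
     R0 -= 1·R1  ⇒  (1, 0)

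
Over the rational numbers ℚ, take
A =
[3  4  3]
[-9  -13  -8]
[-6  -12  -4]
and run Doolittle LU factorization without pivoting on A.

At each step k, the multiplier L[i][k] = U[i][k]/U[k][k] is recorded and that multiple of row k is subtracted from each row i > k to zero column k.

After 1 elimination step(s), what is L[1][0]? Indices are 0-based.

k=0: U[0][0]=3
  eliminate (1,0): mult=-3, new row 1: (0, -1, 1); set L[1][0]=-3
  eliminate (2,0): mult=-2, new row 2: (0, -4, 2); set L[2][0]=-2

L[1][0] = -3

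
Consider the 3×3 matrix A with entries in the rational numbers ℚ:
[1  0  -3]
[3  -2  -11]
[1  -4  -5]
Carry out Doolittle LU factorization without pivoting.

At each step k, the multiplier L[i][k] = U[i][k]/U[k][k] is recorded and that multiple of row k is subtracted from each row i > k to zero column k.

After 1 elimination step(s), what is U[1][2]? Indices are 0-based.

Step 1: pivot at (0,0) is 1.
  row1 ← row1 − (3)·row0  ⇒  L[1][0]=3, U row1=(0, -2, -2)
  row2 ← row2 − (1)·row0  ⇒  L[2][0]=1, U row2=(0, -4, -2)

U[1][2] = -2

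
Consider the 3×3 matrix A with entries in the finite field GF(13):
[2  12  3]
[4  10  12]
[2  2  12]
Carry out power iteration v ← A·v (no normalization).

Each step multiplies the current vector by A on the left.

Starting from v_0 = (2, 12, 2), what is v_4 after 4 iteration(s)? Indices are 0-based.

v_0 = (2, 12, 2).
v_1 = A·v_0 = (11, 9, 0).
v_2 = A·v_1 = (0, 4, 1).
v_3 = A·v_2 = (12, 0, 7).
v_4 = A·v_3 = (6, 2, 4).

v_4 = (6, 2, 4)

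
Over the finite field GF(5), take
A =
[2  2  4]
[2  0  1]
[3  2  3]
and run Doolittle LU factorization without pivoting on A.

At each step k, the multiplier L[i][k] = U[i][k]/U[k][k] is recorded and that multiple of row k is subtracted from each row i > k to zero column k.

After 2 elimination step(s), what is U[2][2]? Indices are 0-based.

k=0: U[0][0]=2
  eliminate (1,0): mult=1, new row 1: (0, 3, 2); set L[1][0]=1
  eliminate (2,0): mult=4, new row 2: (0, 4, 2); set L[2][0]=4
k=1: U[1][1]=3
  eliminate (2,1): mult=3, new row 2: (0, 0, 1); set L[2][1]=3

U[2][2] = 1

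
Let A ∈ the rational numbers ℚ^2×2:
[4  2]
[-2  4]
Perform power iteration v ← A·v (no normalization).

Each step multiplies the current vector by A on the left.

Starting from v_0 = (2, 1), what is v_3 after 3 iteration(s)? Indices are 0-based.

v_3 = (120, -160)

v_0 = (2, 1).
v_1 = A·v_0 = (10, 0).
v_2 = A·v_1 = (40, -20).
v_3 = A·v_2 = (120, -160).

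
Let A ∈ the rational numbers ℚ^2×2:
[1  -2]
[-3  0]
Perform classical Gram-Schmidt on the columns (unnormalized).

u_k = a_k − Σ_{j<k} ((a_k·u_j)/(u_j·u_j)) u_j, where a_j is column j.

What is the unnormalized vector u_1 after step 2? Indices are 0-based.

u_1 = (-9/5, -3/5)

Step 1: u_0 = a_0 = (1, -3).
Step 2: u_1 = a_1 − (-1/5)·u_0 = (-9/5, -3/5).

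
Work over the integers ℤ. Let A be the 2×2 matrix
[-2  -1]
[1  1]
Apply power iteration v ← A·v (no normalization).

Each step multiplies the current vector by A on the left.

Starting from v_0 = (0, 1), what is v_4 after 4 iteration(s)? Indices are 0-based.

v_0 = (0, 1).
v_1 = A·v_0 = (-1, 1).
v_2 = A·v_1 = (1, 0).
v_3 = A·v_2 = (-2, 1).
v_4 = A·v_3 = (3, -1).

v_4 = (3, -1)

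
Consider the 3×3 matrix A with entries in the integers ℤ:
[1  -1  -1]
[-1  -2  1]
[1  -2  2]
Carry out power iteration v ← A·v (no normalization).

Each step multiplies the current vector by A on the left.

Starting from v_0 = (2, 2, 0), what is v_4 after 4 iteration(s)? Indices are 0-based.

v_0 = (2, 2, 0).
v_1 = A·v_0 = (0, -6, -2).
v_2 = A·v_1 = (8, 10, 8).
v_3 = A·v_2 = (-10, -20, 4).
v_4 = A·v_3 = (6, 54, 38).

v_4 = (6, 54, 38)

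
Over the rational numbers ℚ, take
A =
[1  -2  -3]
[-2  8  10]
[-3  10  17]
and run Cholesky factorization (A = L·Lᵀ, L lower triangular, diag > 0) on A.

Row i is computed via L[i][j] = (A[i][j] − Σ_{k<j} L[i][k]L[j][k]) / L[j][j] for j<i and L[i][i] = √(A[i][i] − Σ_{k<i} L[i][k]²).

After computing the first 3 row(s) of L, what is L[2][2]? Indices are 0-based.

Step 1: L[0][0] = √(1) = 1.
  L[1][0] = (-2) / L[0][0] = -2.
Step 2: L[1][1] = √(4) = 2.
  L[2][0] = (-3) / L[0][0] = -3.
  L[2][1] = (4) / L[1][1] = 2.
Step 3: L[2][2] = √(4) = 2.

L[2][2] = 2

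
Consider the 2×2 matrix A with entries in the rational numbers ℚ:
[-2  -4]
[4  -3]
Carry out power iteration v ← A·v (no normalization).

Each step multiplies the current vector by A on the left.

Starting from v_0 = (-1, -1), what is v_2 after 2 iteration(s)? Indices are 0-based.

v_2 = (-8, 27)

v_0 = (-1, -1).
v_1 = A·v_0 = (6, -1).
v_2 = A·v_1 = (-8, 27).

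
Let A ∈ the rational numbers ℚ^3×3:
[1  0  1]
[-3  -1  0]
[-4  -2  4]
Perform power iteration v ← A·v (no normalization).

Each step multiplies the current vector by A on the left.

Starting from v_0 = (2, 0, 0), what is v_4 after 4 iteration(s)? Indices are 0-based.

v_0 = (2, 0, 0).
v_1 = A·v_0 = (2, -6, -8).
v_2 = A·v_1 = (-6, 0, -28).
v_3 = A·v_2 = (-34, 18, -88).
v_4 = A·v_3 = (-122, 84, -252).

v_4 = (-122, 84, -252)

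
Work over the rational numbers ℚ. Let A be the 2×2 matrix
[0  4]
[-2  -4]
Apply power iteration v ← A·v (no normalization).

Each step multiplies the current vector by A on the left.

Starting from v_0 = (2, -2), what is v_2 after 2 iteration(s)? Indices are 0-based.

v_0 = (2, -2).
v_1 = A·v_0 = (-8, 4).
v_2 = A·v_1 = (16, 0).

v_2 = (16, 0)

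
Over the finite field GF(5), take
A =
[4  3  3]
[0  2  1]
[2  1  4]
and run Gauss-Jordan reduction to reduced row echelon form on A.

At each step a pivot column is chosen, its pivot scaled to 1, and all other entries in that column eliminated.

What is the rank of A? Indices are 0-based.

pivot(0,0)=4: scale R0 → (1, 2, 2)
  clear (2,0): R2 −= (2)R0 → (0, 2, 0)
pivot(1,1)=2: scale R1 → (0, 1, 3)
  clear (0,1): R0 −= (2)R1 → (1, 0, 1)
  clear (2,1): R2 −= (2)R1 → (0, 0, 4)
pivot(2,2)=4: scale R2 → (0, 0, 1)
  clear (0,2): R0 −= (1)R2 → (1, 0, 0)
  clear (1,2): R1 −= (3)R2 → (0, 1, 0)

rank = 3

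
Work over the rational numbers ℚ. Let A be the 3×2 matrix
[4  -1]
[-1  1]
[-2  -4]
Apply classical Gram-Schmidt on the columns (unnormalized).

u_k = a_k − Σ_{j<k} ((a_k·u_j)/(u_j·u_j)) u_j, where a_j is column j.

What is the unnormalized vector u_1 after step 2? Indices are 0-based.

Step 1: u_0 = a_0 = (4, -1, -2).
Step 2: u_1 = a_1 − (1/7)·u_0 = (-11/7, 8/7, -26/7).

u_1 = (-11/7, 8/7, -26/7)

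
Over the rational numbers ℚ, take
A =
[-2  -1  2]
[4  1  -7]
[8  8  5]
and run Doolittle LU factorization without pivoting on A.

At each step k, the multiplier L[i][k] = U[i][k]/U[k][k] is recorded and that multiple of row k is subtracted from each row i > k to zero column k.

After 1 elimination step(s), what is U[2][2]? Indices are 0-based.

U[2][2] = 13

Step 1: pivot at (0,0) is -2.
  row1 ← row1 − (-2)·row0  ⇒  L[1][0]=-2, U row1=(0, -1, -3)
  row2 ← row2 − (-4)·row0  ⇒  L[2][0]=-4, U row2=(0, 4, 13)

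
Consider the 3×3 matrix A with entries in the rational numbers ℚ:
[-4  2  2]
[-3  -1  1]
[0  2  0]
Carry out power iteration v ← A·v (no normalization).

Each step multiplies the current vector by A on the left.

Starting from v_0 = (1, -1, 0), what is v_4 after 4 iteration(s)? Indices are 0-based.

v_0 = (1, -1, 0).
v_1 = A·v_0 = (-6, -2, -2).
v_2 = A·v_1 = (16, 18, -4).
v_3 = A·v_2 = (-36, -70, 36).
v_4 = A·v_3 = (76, 214, -140).

v_4 = (76, 214, -140)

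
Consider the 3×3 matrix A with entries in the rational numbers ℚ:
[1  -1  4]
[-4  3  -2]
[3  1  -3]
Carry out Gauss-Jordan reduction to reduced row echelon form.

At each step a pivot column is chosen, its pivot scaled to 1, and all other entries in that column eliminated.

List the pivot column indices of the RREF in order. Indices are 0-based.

pivot columns: 0, 1, 2

pivot(0,0)=1: scale R0 → (1, -1, 4)
  clear (1,0): R1 −= (-4)R0 → (0, -1, 14)
  clear (2,0): R2 −= (3)R0 → (0, 4, -15)
pivot(1,1)=-1: scale R1 → (0, 1, -14)
  clear (0,1): R0 −= (-1)R1 → (1, 0, -10)
  clear (2,1): R2 −= (4)R1 → (0, 0, 41)
pivot(2,2)=41: scale R2 → (0, 0, 1)
  clear (0,2): R0 −= (-10)R2 → (1, 0, 0)
  clear (1,2): R1 −= (-14)R2 → (0, 1, 0)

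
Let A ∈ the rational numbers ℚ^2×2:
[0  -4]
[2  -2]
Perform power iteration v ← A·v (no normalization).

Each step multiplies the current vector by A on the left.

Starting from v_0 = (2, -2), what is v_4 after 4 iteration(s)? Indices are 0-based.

v_0 = (2, -2).
v_1 = A·v_0 = (8, 8).
v_2 = A·v_1 = (-32, 0).
v_3 = A·v_2 = (0, -64).
v_4 = A·v_3 = (256, 128).

v_4 = (256, 128)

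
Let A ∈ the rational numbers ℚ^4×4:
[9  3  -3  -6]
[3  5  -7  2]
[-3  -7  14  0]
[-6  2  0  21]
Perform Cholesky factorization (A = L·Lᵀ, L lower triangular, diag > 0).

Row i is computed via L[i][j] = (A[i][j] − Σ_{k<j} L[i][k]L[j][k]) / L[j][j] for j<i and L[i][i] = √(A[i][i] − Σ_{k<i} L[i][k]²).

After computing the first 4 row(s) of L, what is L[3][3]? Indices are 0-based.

L[3][3] = 3

Step 1: L[0][0] = √(9) = 3.
  L[1][0] = (3) / L[0][0] = 1.
Step 2: L[1][1] = √(4) = 2.
  L[2][0] = (-3) / L[0][0] = -1.
  L[2][1] = (-6) / L[1][1] = -3.
Step 3: L[2][2] = √(4) = 2.
  L[3][0] = (-6) / L[0][0] = -2.
  L[3][1] = (4) / L[1][1] = 2.
  L[3][2] = (4) / L[2][2] = 2.
Step 4: L[3][3] = √(9) = 3.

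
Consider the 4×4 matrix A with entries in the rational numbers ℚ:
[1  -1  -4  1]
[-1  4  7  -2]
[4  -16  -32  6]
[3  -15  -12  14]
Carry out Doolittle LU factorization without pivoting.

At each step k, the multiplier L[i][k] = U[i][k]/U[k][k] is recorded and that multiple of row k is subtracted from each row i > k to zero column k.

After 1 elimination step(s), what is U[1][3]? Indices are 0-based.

U[1][3] = -1

[col 0] pivot 1
  R1 -= -1*R0 → (0, 3, 3, -1)  (L[1][0] := -1)
  R2 -= 4*R0 → (0, -12, -16, 2)  (L[2][0] := 4)
  R3 -= 3*R0 → (0, -12, 0, 11)  (L[3][0] := 3)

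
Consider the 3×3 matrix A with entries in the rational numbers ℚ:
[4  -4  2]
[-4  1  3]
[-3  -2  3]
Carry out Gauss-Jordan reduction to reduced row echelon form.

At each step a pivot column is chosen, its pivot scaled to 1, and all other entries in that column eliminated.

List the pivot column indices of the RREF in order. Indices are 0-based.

step 1: normalize row 0 (÷4) = (1, -1, 1/2)
  row 1: subtract -4×row0 = (0, -3, 5)
  row 2: subtract -3×row0 = (0, -5, 9/2)
step 2: normalize row 1 (÷-3) = (0, 1, -5/3)
  row 0: subtract -1×row1 = (1, 0, -7/6)
  row 2: subtract -5×row1 = (0, 0, -23/6)
step 3: normalize row 2 (÷-23/6) = (0, 0, 1)
  row 0: subtract -7/6×row2 = (1, 0, 0)
  row 1: subtract -5/3×row2 = (0, 1, 0)

pivot columns: 0, 1, 2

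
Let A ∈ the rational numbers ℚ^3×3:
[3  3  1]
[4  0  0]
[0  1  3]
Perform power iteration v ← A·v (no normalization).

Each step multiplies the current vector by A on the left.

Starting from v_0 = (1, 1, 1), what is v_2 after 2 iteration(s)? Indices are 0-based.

v_2 = (37, 28, 16)

v_0 = (1, 1, 1).
v_1 = A·v_0 = (7, 4, 4).
v_2 = A·v_1 = (37, 28, 16).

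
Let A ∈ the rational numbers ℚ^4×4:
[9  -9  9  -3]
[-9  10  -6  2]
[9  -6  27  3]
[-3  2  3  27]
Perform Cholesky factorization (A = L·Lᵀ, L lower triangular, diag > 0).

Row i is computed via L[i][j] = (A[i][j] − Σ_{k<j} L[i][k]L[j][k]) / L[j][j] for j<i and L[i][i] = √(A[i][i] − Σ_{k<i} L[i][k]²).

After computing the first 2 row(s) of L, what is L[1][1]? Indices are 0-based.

Step 1: L[0][0] = √(9) = 3.
  L[1][0] = (-9) / L[0][0] = -3.
Step 2: L[1][1] = √(1) = 1.

L[1][1] = 1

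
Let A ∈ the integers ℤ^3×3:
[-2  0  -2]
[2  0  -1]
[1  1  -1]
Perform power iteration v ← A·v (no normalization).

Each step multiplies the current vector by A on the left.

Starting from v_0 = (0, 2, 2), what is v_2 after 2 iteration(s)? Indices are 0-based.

v_2 = (8, -8, -6)

v_0 = (0, 2, 2).
v_1 = A·v_0 = (-4, -2, 0).
v_2 = A·v_1 = (8, -8, -6).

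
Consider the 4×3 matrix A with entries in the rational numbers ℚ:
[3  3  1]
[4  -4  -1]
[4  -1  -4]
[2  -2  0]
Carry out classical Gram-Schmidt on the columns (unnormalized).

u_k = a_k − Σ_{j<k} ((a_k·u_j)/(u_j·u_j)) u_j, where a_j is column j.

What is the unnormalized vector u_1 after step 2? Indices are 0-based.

Step 1: u_0 = a_0 = (3, 4, 4, 2).
Step 2: u_1 = a_1 − (-1/3)·u_0 = (4, -8/3, 1/3, -4/3).

u_1 = (4, -8/3, 1/3, -4/3)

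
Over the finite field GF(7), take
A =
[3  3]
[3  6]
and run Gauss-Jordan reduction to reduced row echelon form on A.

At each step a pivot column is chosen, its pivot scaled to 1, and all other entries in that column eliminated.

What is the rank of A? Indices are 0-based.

rank = 2

[1] R0 /= 3  ⇒  (1, 1)
     R1 -= 3·R0  ⇒  (0, 3)
[2] R1 /= 3  ⇒  (0, 1)
     R0 -= 1·R1  ⇒  (1, 0)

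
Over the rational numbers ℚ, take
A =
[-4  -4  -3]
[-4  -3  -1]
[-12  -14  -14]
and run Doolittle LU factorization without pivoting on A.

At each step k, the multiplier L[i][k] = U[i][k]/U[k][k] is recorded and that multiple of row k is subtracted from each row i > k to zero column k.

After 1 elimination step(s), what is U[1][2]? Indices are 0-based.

U[1][2] = 2

k=0: U[0][0]=-4
  eliminate (1,0): mult=1, new row 1: (0, 1, 2); set L[1][0]=1
  eliminate (2,0): mult=3, new row 2: (0, -2, -5); set L[2][0]=3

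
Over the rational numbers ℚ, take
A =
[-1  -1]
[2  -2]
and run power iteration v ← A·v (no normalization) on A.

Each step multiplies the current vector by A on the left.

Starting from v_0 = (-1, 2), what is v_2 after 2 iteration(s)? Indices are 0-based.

v_0 = (-1, 2).
v_1 = A·v_0 = (-1, -6).
v_2 = A·v_1 = (7, 10).

v_2 = (7, 10)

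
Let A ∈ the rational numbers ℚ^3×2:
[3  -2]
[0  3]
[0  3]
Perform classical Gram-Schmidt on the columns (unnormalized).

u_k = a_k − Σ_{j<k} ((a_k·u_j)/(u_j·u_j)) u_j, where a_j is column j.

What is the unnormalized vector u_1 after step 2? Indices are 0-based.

Step 1: u_0 = a_0 = (3, 0, 0).
Step 2: u_1 = a_1 − (-2/3)·u_0 = (0, 3, 3).

u_1 = (0, 3, 3)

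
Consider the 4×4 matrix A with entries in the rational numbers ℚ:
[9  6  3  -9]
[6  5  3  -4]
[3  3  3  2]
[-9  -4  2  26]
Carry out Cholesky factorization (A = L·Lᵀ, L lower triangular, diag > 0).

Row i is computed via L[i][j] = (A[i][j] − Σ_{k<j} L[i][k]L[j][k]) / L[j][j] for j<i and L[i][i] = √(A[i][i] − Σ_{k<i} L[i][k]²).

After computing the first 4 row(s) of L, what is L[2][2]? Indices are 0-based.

L[2][2] = 1

Step 1: L[0][0] = √(9) = 3.
  L[1][0] = (6) / L[0][0] = 2.
Step 2: L[1][1] = √(1) = 1.
  L[2][0] = (3) / L[0][0] = 1.
  L[2][1] = (1) / L[1][1] = 1.
Step 3: L[2][2] = √(1) = 1.
  L[3][0] = (-9) / L[0][0] = -3.
  L[3][1] = (2) / L[1][1] = 2.
  L[3][2] = (3) / L[2][2] = 3.
Step 4: L[3][3] = √(4) = 2.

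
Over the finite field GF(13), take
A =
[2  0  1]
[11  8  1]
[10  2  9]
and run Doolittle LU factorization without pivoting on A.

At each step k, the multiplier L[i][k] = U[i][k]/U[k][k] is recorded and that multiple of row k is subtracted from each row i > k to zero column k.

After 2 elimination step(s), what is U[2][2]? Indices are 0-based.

[col 0] pivot 2
  R1 -= 12*R0 → (0, 8, 2)  (L[1][0] := 12)
  R2 -= 5*R0 → (0, 2, 4)  (L[2][0] := 5)
[col 1] pivot 8
  R2 -= 10*R1 → (0, 0, 10)  (L[2][1] := 10)

U[2][2] = 10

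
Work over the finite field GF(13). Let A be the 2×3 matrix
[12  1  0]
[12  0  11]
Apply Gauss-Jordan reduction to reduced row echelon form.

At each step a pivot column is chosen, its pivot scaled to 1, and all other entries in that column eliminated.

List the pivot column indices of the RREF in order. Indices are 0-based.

pivot columns: 0, 1

step 1: normalize row 0 (÷12) = (1, 12, 0)
  row 1: subtract 12×row0 = (0, 12, 11)
step 2: normalize row 1 (÷12) = (0, 1, 2)
  row 0: subtract 12×row1 = (1, 0, 2)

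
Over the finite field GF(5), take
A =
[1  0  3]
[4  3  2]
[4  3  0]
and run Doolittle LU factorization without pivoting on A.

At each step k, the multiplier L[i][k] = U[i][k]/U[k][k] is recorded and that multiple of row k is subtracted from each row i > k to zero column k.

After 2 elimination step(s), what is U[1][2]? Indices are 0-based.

[col 0] pivot 1
  R1 -= 4*R0 → (0, 3, 0)  (L[1][0] := 4)
  R2 -= 4*R0 → (0, 3, 3)  (L[2][0] := 4)
[col 1] pivot 3
  R2 -= 1*R1 → (0, 0, 3)  (L[2][1] := 1)

U[1][2] = 0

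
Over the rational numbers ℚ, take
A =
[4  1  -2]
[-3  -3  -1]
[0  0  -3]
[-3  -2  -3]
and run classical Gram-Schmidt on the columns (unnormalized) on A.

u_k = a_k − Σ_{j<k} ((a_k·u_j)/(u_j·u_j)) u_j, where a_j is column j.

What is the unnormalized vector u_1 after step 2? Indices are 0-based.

u_1 = (-21/17, -45/34, 0, -11/34)

Step 1: u_0 = a_0 = (4, -3, 0, -3).
Step 2: u_1 = a_1 − (19/34)·u_0 = (-21/17, -45/34, 0, -11/34).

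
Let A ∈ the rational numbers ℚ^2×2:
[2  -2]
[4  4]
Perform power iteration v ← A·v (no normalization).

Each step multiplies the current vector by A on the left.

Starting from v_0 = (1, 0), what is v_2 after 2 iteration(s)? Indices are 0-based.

v_2 = (-4, 24)

v_0 = (1, 0).
v_1 = A·v_0 = (2, 4).
v_2 = A·v_1 = (-4, 24).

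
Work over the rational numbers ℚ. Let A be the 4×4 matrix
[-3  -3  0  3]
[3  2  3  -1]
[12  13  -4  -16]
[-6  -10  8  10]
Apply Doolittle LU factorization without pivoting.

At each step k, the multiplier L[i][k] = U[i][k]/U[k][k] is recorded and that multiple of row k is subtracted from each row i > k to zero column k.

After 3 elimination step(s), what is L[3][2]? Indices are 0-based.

L[3][2] = 4

[col 0] pivot -3
  R1 -= -1*R0 → (0, -1, 3, 2)  (L[1][0] := -1)
  R2 -= -4*R0 → (0, 1, -4, -4)  (L[2][0] := -4)
  R3 -= 2*R0 → (0, -4, 8, 4)  (L[3][0] := 2)
[col 1] pivot -1
  R2 -= -1*R1 → (0, 0, -1, -2)  (L[2][1] := -1)
  R3 -= 4*R1 → (0, 0, -4, -4)  (L[3][1] := 4)
[col 2] pivot -1
  R3 -= 4*R2 → (0, 0, 0, 4)  (L[3][2] := 4)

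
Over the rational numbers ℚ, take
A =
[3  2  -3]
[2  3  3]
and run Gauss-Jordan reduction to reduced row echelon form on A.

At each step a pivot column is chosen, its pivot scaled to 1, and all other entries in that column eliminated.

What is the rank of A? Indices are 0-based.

rank = 2

pivot(0,0)=3: scale R0 → (1, 2/3, -1)
  clear (1,0): R1 −= (2)R0 → (0, 5/3, 5)
pivot(1,1)=5/3: scale R1 → (0, 1, 3)
  clear (0,1): R0 −= (2/3)R1 → (1, 0, -3)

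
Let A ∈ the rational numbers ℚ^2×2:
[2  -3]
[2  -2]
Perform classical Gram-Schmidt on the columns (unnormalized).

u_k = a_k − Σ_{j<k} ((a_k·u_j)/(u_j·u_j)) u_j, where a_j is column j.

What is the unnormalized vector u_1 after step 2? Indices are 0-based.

Step 1: u_0 = a_0 = (2, 2).
Step 2: u_1 = a_1 − (-5/4)·u_0 = (-1/2, 1/2).

u_1 = (-1/2, 1/2)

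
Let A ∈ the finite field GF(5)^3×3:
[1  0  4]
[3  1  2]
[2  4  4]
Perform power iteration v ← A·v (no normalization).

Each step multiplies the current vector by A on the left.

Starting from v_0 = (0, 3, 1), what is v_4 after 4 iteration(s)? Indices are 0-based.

v_4 = (1, 0, 0)

v_0 = (0, 3, 1).
v_1 = A·v_0 = (4, 0, 1).
v_2 = A·v_1 = (3, 4, 2).
v_3 = A·v_2 = (1, 2, 0).
v_4 = A·v_3 = (1, 0, 0).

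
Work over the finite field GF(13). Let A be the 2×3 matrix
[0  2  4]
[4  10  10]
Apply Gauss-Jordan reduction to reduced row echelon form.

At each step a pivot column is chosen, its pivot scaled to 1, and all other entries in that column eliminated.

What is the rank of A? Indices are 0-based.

step 1: exchange rows 0,1
step 1: normalize row 0 (÷4) = (1, 9, 9)
step 2: normalize row 1 (÷2) = (0, 1, 2)
  row 0: subtract 9×row1 = (1, 0, 4)

rank = 2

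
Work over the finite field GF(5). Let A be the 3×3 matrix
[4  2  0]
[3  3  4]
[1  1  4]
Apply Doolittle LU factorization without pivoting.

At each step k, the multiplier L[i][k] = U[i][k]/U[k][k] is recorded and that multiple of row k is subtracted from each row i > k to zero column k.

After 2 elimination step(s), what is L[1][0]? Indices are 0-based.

k=0: U[0][0]=4
  eliminate (1,0): mult=2, new row 1: (0, 4, 4); set L[1][0]=2
  eliminate (2,0): mult=4, new row 2: (0, 3, 4); set L[2][0]=4
k=1: U[1][1]=4
  eliminate (2,1): mult=2, new row 2: (0, 0, 1); set L[2][1]=2

L[1][0] = 2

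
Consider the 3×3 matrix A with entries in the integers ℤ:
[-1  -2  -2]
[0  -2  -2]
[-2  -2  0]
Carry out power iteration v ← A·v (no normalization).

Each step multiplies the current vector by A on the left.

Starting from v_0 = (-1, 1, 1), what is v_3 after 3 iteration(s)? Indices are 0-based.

v_3 = (-55, -44, -38)

v_0 = (-1, 1, 1).
v_1 = A·v_0 = (-3, -4, 0).
v_2 = A·v_1 = (11, 8, 14).
v_3 = A·v_2 = (-55, -44, -38).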